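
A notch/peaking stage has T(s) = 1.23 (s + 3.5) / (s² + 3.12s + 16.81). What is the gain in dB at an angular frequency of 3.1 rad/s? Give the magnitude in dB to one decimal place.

-6.4 dB

|j3.1 + 3.5| = √(3.1² + 3.5²) = 4.675
|(j3.1)² + 3.12(j3.1) + 16.81| = |7.2 + j9.672| = 12.06
|T(j3.1)| = 1.23 × 4.675 / 12.06 = 0.47694
20 log₁₀(0.47694) = -6.43 dB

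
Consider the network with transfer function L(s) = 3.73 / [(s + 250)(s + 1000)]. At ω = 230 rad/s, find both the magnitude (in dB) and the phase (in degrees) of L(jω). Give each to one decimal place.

|L| = -99.4 dB, ∠L = -55.6°

|j230 + 250| = √(230² + 250²) = 339.7
|j230 + 1000| = √(230² + 1000²) = 1026
|L(j230)| = 3.73 / (339.7 × 1026) = 1.0701e-05
20 log₁₀(1.0701e-05) = -99.41 dB
∠(j230 + 250) = arctan(230/250) = 42.61°
∠(j230 + 1000) = arctan(230/1000) = 12.95°
∠L(j230) = − (42.61° + 12.95°) = -55.57°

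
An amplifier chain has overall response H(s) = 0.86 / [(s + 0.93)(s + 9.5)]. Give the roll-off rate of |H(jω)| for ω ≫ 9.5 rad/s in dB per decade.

-40 dB/decade

With 0 zeros and 2 poles, the high-frequency asymptotic slope is 20 × (0 − 2) = -40 dB/decade.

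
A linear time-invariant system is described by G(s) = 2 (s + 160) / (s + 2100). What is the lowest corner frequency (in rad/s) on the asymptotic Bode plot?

160 rad/s

Break frequencies occur at each pole and zero magnitude: 160 rad/s, 2100 rad/s.
The lowest is 160 rad/s.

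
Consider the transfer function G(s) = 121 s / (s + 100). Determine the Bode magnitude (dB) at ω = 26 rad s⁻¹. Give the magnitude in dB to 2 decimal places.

|j26| = 26
|j26 + 100| = √(26² + 100²) = 103.3
|G(j26)| = 121 × 26 / 103.3 = 30.448
20 log₁₀(30.448) = 29.671 dB

29.67 dB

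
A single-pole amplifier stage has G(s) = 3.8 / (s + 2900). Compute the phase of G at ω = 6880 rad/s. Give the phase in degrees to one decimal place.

∠(j6880 + 2900) = arctan(6880/2900) = 67.14°
∠G(j6880) = −67.14° = -67.14°

-67.1°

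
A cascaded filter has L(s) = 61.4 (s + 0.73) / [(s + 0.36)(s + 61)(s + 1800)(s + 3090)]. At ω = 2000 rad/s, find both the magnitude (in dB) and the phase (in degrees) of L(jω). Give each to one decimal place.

|j2000 + 0.73| = √(2000² + 0.73²) = 2000
|j2000 + 0.36| = √(2000² + 0.36²) = 2000
|j2000 + 61| = √(2000² + 61²) = 2001
|j2000 + 1800| = √(2000² + 1800²) = 2691
|j2000 + 3090| = √(2000² + 3090²) = 3681
|L(j2000)| = 61.4 × 2000 / (2000 × 2001 × 2691 × 3681) = 3.0983e-09
20 log₁₀(3.0983e-09) = -170.18 dB
∠(j2000 + 0.73) = arctan(2000/0.73) = 89.98°
∠(j2000 + 0.36) = arctan(2000/0.36) = 89.99°
∠(j2000 + 61) = arctan(2000/61) = 88.25°
∠(j2000 + 1800) = arctan(2000/1800) = 48.01°
∠(j2000 + 3090) = arctan(2000/3090) = 32.91°
∠L(j2000) = 89.98° − (89.99° + 88.25° + 48.01° + 32.91°) = -169.19°

|L| = -170.2 dB, ∠L = -169.2°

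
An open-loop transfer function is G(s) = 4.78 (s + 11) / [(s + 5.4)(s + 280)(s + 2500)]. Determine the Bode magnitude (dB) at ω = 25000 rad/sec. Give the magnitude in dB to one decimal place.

-162.4 dB

|j25000 + 11| = √(25000² + 11²) = 2.5e+04
|j25000 + 5.4| = √(25000² + 5.4²) = 2.5e+04
|j25000 + 280| = √(25000² + 280²) = 2.5e+04
|j25000 + 2500| = √(25000² + 2500²) = 2.512e+04
|G(j25000)| = 4.78 × 2.5e+04 / (2.5e+04 × 2.5e+04 × 2.512e+04) = 7.6096e-09
20 log₁₀(7.6096e-09) = -162.37 dB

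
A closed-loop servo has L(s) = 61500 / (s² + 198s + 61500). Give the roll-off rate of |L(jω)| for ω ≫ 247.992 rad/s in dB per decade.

With 0 zeros and 2 poles, the high-frequency asymptotic slope is 20 × (0 − 2) = -40 dB/decade.

-40 dB/decade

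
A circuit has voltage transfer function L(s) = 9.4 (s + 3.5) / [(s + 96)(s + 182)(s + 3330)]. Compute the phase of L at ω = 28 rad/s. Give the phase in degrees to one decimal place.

∠(j28 + 3.5) = arctan(28/3.5) = 82.87°
∠(j28 + 96) = arctan(28/96) = 16.26°
∠(j28 + 182) = arctan(28/182) = 8.75°
∠(j28 + 3330) = arctan(28/3330) = 0.48°
∠L(j28) = 82.87° − (16.26° + 8.75° + 0.48°) = 57.39°

57.4°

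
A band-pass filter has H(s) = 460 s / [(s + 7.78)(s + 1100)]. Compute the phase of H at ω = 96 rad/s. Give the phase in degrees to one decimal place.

-0.4°

∠(j96) = 90.00°
∠(j96 + 7.78) = arctan(96/7.78) = 85.37°
∠(j96 + 1100) = arctan(96/1100) = 4.99°
∠H(j96) = 90.00° − (85.37° + 4.99°) = -0.35°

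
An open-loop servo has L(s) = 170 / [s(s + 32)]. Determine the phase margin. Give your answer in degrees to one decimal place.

Gain crossover: |L(jω)| = 1 at ω ≈ 5.24 rad/s.
∠L(j5.24) = −90° − arctan(5.24/32) ≈ -99.30°
PM = 180° + (-99.30°) = 80.70°

80.7°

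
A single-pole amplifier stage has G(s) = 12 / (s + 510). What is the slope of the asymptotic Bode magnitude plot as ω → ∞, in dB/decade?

-20 dB/decade

With 0 zeros and 1 pole, the high-frequency asymptotic slope is 20 × (0 − 1) = -20 dB/decade.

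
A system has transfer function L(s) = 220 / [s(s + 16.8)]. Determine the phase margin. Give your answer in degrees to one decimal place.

56.9°

Gain crossover: |L(jω)| = 1 at ω ≈ 11 rad s⁻¹.
∠L(j11) = −90° − arctan(11/16.8) ≈ -123.13°
PM = 180° + (-123.13°) = 56.87°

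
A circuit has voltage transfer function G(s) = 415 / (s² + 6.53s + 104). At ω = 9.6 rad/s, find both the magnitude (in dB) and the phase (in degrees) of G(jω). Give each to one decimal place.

|G| = 16.3 dB, ∠G = -79.3 deg

|(j9.6)² + 6.53(j9.6) + 104| = |11.84 + j62.688| = 63.8
|G(j9.6)| = 415 / 63.8 = 6.5051
20 log₁₀(6.5051) = 16.27 dB
∠[(j9.6)² + 6.53(j9.6) + 104] = ∠[11.84 + j62.688] = 79.30°
∠G(j9.6) = −79.30° = -79.30°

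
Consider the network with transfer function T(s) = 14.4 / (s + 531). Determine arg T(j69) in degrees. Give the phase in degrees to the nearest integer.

-7°

∠(j69 + 531) = arctan(69/531) = 7.40°
∠T(j69) = −7.40° = -7.40°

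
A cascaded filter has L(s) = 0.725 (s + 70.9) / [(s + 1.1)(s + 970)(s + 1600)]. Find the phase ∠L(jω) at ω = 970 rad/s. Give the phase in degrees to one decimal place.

-80.3°

∠(j970 + 70.9) = arctan(970/70.9) = 85.82°
∠(j970 + 1.1) = arctan(970/1.1) = 89.94°
∠(j970 + 970) = arctan(970/970) = 45.00°
∠(j970 + 1600) = arctan(970/1600) = 31.23°
∠L(j970) = 85.82° − (89.94° + 45.00° + 31.23°) = -80.34°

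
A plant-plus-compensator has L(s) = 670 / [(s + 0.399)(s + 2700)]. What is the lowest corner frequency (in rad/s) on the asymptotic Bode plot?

0.399 rad/s

Break frequencies occur at each pole and zero magnitude: 0.399 rad/s, 2700 rad/s.
The lowest is 0.399 rad/s.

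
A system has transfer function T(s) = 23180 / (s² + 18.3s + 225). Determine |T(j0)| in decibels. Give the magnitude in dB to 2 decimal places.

T(0) = 23180 / 225 = 103.02
20 log₁₀(103.02) = 40.259 dB

40.26 dB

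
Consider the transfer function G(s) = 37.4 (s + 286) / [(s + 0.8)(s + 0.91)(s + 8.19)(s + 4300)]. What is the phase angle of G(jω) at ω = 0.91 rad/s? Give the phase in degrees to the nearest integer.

-100°

∠(j0.91 + 286) = arctan(0.91/286) = 0.18°
∠(j0.91 + 0.8) = arctan(0.91/0.8) = 48.68°
∠(j0.91 + 0.91) = arctan(0.91/0.91) = 45.00°
∠(j0.91 + 8.19) = arctan(0.91/8.19) = 6.34°
∠(j0.91 + 4300) = arctan(0.91/4300) = 0.01°
∠G(j0.91) = 0.18° − (48.68° + 45.00° + 6.34° + 0.01°) = -99.85°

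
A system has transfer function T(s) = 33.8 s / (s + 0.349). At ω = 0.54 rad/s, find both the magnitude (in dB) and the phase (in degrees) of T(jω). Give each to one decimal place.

|T| = 29.1 dB, ∠T = 32.9 deg

|j0.54| = 0.54
|j0.54 + 0.349| = √(0.54² + 0.349²) = 0.643
|T(j0.54)| = 33.8 × 0.54 / 0.643 = 28.387
20 log₁₀(28.387) = 29.06 dB
∠(j0.54) = 90.00°
∠(j0.54 + 0.349) = arctan(0.54/0.349) = 57.13°
∠T(j0.54) = 90.00° − 57.13° = 32.87°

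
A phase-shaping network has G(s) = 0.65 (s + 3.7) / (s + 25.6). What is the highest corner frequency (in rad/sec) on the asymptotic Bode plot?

25.6 rad/sec

Break frequencies occur at each pole and zero magnitude: 3.7 rad/sec, 25.6 rad/sec.
The highest is 25.6 rad/sec.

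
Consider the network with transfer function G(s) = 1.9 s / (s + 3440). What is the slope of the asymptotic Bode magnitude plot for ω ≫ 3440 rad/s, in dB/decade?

0 dB/decade

With 1 zero and 1 pole, the high-frequency asymptotic slope is 20 × (1 − 1) = 0 dB/decade.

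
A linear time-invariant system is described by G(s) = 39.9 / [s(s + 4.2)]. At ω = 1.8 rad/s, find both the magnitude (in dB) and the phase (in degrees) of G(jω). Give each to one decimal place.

|j1.8 + 4.2| = √(1.8² + 4.2²) = 4.569
|j1.8| = 1.8
|G(j1.8)| = 39.9 / (4.569 × 1.8) = 4.851
20 log₁₀(4.851) = 13.72 dB
∠(j1.8 + 4.2) = arctan(1.8/4.2) = 23.20°
∠(j1.8) = 90.00°
∠G(j1.8) = − (23.20° + 90.00°) = -113.20°

|G| = 13.7 dB, ∠G = -113.2 deg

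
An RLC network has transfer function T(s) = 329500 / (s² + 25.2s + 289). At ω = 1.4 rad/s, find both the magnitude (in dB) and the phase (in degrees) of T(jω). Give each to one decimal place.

|T| = 61.1 dB, ∠T = -7.0°

|(j1.4)² + 25.2(j1.4) + 289| = |287.04 + j35.28| = 289.2
|T(j1.4)| = 329500 / 289.2 = 1139.3
20 log₁₀(1139.3) = 61.13 dB
∠[(j1.4)² + 25.2(j1.4) + 289] = ∠[287.04 + j35.28] = 7.01°
∠T(j1.4) = −7.01° = -7.01°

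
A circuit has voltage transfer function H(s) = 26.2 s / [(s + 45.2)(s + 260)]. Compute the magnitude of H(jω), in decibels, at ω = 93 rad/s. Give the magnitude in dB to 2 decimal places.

|j93| = 93
|j93 + 45.2| = √(93² + 45.2²) = 103.4
|j93 + 260| = √(93² + 260²) = 276.1
|H(j93)| = 26.2 × 93 / (103.4 × 276.1) = 0.085337
20 log₁₀(0.085337) = -21.377 dB

-21.38 dB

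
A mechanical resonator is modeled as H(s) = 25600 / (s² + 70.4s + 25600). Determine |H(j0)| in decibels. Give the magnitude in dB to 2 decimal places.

H(0) = 25600 / 25600 = 1
20 log₁₀(1) = 0.000 dB

0.00 dB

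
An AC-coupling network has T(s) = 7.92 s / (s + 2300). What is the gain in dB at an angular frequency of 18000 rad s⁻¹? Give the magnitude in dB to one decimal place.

17.9 dB

|j18000| = 1.8e+04
|j18000 + 2300| = √(18000² + 2300²) = 1.815e+04
|T(j18000)| = 7.92 × 1.8e+04 / 1.815e+04 = 7.8561
20 log₁₀(7.8561) = 17.90 dB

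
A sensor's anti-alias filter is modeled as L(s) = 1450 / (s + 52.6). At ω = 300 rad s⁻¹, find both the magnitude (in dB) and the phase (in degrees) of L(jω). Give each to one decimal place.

|j300 + 52.6| = √(300² + 52.6²) = 304.6
|L(j300)| = 1450 / 304.6 = 4.7607
20 log₁₀(4.7607) = 13.55 dB
∠(j300 + 52.6) = arctan(300/52.6) = 80.06°
∠L(j300) = −80.06° = -80.06°

|L| = 13.6 dB, ∠L = -80.1°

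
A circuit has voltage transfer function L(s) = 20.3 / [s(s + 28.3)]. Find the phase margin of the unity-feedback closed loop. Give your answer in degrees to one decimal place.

88.5 deg

Gain crossover: |L(jω)| = 1 at ω ≈ 0.717 rad/s.
∠L(j0.717) = −90° − arctan(0.717/28.3) ≈ -91.45°
PM = 180° + (-91.45°) = 88.55°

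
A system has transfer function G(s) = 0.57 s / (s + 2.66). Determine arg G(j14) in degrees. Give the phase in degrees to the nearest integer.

∠(j14) = 90.00°
∠(j14 + 2.66) = arctan(14/2.66) = 79.24°
∠G(j14) = 90.00° − 79.24° = 10.76°

11°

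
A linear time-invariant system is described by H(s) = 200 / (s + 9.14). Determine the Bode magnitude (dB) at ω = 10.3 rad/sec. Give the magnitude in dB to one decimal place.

|j10.3 + 9.14| = √(10.3² + 9.14²) = 13.77
|H(j10.3)| = 200 / 13.77 = 14.524
20 log₁₀(14.524) = 23.24 dB

23.2 dB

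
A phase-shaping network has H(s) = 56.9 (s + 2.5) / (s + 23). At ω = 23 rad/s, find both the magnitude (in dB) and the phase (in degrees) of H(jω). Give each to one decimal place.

|H| = 32.1 dB, ∠H = 38.8°

|j23 + 2.5| = √(23² + 2.5²) = 23.14
|j23 + 23| = √(23² + 23²) = 32.53
|H(j23)| = 56.9 × 23.14 / 32.53 = 40.471
20 log₁₀(40.471) = 32.14 dB
∠(j23 + 2.5) = arctan(23/2.5) = 83.80°
∠(j23 + 23) = arctan(23/23) = 45.00°
∠H(j23) = 83.80° − 45.00° = 38.80°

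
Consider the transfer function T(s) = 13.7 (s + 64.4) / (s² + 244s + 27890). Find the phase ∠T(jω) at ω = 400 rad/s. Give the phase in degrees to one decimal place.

∠(j400 + 64.4) = arctan(400/64.4) = 80.85°
∠[(j400)² + 244(j400) + 27890] = ∠[-1.3211e+05 + j97600] = 143.54°
∠T(j400) = 80.85° − 143.54° = -62.69°

-62.7°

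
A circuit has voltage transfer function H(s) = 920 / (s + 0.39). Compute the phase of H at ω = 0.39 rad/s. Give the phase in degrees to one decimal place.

∠(j0.39 + 0.39) = arctan(0.39/0.39) = 45.00°
∠H(j0.39) = −45.00° = -45.00°

-45.0°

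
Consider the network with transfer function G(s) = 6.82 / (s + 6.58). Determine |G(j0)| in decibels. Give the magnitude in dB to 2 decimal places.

G(0) = 6.82 / 6.58 = 1.0365
20 log₁₀(1.0365) = 0.311 dB

0.31 dB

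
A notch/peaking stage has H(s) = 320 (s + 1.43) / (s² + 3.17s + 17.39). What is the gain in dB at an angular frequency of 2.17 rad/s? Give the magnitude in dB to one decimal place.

35.2 dB

|j2.17 + 1.43| = √(2.17² + 1.43²) = 2.599
|(j2.17)² + 3.17(j2.17) + 17.39| = |12.681 + j6.8789| = 14.43
|H(j2.17)| = 320 × 2.599 / 14.43 = 57.644
20 log₁₀(57.644) = 35.22 dB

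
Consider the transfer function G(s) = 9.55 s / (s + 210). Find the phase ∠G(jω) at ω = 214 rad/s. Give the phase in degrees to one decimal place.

44.5 deg

∠(j214) = 90.00°
∠(j214 + 210) = arctan(214/210) = 45.54°
∠G(j214) = 90.00° − 45.54° = 44.46°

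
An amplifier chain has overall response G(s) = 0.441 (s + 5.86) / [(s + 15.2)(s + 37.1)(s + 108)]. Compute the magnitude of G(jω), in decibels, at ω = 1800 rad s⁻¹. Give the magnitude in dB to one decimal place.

-137.3 dB

|j1800 + 5.86| = √(1800² + 5.86²) = 1800
|j1800 + 15.2| = √(1800² + 15.2²) = 1800
|j1800 + 37.1| = √(1800² + 37.1²) = 1800
|j1800 + 108| = √(1800² + 108²) = 1803
|G(j1800)| = 0.441 × 1800 / (1800 × 1800 × 1803) = 1.3583e-07
20 log₁₀(1.3583e-07) = -137.34 dB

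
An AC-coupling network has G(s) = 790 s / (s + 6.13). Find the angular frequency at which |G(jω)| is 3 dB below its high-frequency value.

For a single-pole high-pass, the −3 dB point is at the pole: ω = 6.13 rad/s.

6.13 rad/s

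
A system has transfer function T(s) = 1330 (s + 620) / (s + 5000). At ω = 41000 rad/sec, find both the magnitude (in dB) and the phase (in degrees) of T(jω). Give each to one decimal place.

|T| = 62.4 dB, ∠T = 6.1 deg

|j41000 + 620| = √(41000² + 620²) = 4.1e+04
|j41000 + 5000| = √(41000² + 5000²) = 4.13e+04
|T(j41000)| = 1330 × 4.1e+04 / 4.13e+04 = 1320.4
20 log₁₀(1320.4) = 62.41 dB
∠(j41000 + 620) = arctan(41000/620) = 89.13°
∠(j41000 + 5000) = arctan(41000/5000) = 83.05°
∠T(j41000) = 89.13° − 83.05° = 6.09°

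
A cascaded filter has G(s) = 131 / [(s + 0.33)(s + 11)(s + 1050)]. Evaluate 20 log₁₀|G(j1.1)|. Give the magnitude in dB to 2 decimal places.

|j1.1 + 0.33| = √(1.1² + 0.33²) = 1.148
|j1.1 + 11| = √(1.1² + 11²) = 11.05
|j1.1 + 1050| = √(1.1² + 1050²) = 1050
|G(j1.1)| = 131 / (1.148 × 11.05 × 1050) = 0.009827
20 log₁₀(0.009827) = -40.152 dB

-40.15 dB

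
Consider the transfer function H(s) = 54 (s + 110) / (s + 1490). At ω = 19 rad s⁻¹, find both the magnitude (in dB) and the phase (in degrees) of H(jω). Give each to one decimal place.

|H| = 12.1 dB, ∠H = 9.1°

|j19 + 110| = √(19² + 110²) = 111.6
|j19 + 1490| = √(19² + 1490²) = 1490
|H(j19)| = 54 × 111.6 / 1490 = 4.0453
20 log₁₀(4.0453) = 12.14 dB
∠(j19 + 110) = arctan(19/110) = 9.80°
∠(j19 + 1490) = arctan(19/1490) = 0.73°
∠H(j19) = 9.80° − 0.73° = 9.07°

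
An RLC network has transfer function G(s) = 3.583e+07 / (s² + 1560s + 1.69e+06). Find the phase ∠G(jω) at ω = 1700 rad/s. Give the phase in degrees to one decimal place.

∠[(j1700)² + 1560(j1700) + 1.69e+06] = ∠[-1.2e+06 + j2.652e+06] = 114.35°
∠G(j1700) = −114.35° = -114.35°

-114.3 deg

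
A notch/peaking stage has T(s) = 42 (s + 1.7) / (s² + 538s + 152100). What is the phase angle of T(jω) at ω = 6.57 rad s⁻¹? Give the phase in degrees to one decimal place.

74.2°

∠(j6.57 + 1.7) = arctan(6.57/1.7) = 75.49°
∠[(j6.57)² + 538(j6.57) + 152100] = ∠[1.5206e+05 + j3534.7] = 1.33°
∠T(j6.57) = 75.49° − 1.33° = 74.16°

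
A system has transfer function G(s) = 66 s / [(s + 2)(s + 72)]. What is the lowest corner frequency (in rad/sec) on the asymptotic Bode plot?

Break frequencies occur at each pole and zero magnitude: 2 rad/sec, 72 rad/sec.
The lowest is 2 rad/sec.

2 rad/sec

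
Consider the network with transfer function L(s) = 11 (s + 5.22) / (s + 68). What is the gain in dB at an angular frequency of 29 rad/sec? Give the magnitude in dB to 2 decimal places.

|j29 + 5.22| = √(29² + 5.22²) = 29.47
|j29 + 68| = √(29² + 68²) = 73.93
|L(j29)| = 11 × 29.47 / 73.93 = 4.3845
20 log₁₀(4.3845) = 12.838 dB

12.84 dB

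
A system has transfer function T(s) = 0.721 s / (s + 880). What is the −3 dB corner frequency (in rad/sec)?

For a single-pole high-pass, the −3 dB point is at the pole: ω = 880 rad/sec.

880 rad/sec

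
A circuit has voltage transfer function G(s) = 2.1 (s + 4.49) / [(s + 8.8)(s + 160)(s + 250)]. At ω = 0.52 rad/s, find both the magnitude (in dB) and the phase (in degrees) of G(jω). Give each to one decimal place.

|j0.52 + 4.49| = √(0.52² + 4.49²) = 4.52
|j0.52 + 8.8| = √(0.52² + 8.8²) = 8.815
|j0.52 + 160| = √(0.52² + 160²) = 160
|j0.52 + 250| = √(0.52² + 250²) = 250
|G(j0.52)| = 2.1 × 4.52 / (8.815 × 160 × 250) = 2.6919e-05
20 log₁₀(2.6919e-05) = -91.40 dB
∠(j0.52 + 4.49) = arctan(0.52/4.49) = 6.61°
∠(j0.52 + 8.8) = arctan(0.52/8.8) = 3.38°
∠(j0.52 + 160) = arctan(0.52/160) = 0.19°
∠(j0.52 + 250) = arctan(0.52/250) = 0.12°
∠G(j0.52) = 6.61° − (3.38° + 0.19° + 0.12°) = 2.92°

|G| = -91.4 dB, ∠G = 2.9 deg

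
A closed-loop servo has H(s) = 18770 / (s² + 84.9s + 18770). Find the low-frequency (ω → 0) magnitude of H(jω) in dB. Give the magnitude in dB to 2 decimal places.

0.00 dB

H(0) = 18770 / 18770 = 1
20 log₁₀(1) = 0.000 dB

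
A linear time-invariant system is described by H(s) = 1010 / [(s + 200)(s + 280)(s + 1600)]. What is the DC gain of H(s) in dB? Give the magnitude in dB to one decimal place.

-99.0 dB

H(0) = 1010 / (200 × 280 × 1600) = 1.1272e-05
20 log₁₀(1.1272e-05) = -98.96 dB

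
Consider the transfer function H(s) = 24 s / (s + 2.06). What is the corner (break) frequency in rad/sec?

The single real pole at s = −2.06 gives a corner at ω = 2.06 rad/sec.

2.06 rad/sec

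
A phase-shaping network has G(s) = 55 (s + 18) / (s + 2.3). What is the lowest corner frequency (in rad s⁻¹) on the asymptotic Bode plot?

2.3 rad s⁻¹

Break frequencies occur at each pole and zero magnitude: 2.3 rad s⁻¹, 18 rad s⁻¹.
The lowest is 2.3 rad s⁻¹.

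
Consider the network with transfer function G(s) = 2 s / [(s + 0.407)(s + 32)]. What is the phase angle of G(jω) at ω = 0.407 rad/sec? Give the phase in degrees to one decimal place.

∠(j0.407) = 90.00°
∠(j0.407 + 0.407) = arctan(0.407/0.407) = 45.00°
∠(j0.407 + 32) = arctan(0.407/32) = 0.73°
∠G(j0.407) = 90.00° − (45.00° + 0.73°) = 44.27°

44.3 deg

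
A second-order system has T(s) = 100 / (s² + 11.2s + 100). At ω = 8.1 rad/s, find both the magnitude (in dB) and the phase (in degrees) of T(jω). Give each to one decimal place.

|T| = 0.3 dB, ∠T = -69.2°

|(j8.1)² + 11.2(j8.1) + 100| = |34.39 + j90.72| = 97.02
|T(j8.1)| = 100 / 97.02 = 1.0307
20 log₁₀(1.0307) = 0.26 dB
∠[(j8.1)² + 11.2(j8.1) + 100] = ∠[34.39 + j90.72] = 69.24°
∠T(j8.1) = −69.24° = -69.24°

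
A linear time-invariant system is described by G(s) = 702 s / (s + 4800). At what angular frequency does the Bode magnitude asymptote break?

The single real pole at s = −4800 gives a corner at ω = 4800 rad s⁻¹.

4800 rad s⁻¹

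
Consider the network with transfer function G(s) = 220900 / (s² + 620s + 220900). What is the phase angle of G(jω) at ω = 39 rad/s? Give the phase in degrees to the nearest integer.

∠[(j39)² + 620(j39) + 220900] = ∠[2.1938e+05 + j24180] = 6.29°
∠G(j39) = −6.29° = -6.29°

-6°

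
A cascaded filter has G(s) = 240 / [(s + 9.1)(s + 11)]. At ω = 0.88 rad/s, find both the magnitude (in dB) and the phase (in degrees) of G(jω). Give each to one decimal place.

|j0.88 + 9.1| = √(0.88² + 9.1²) = 9.142
|j0.88 + 11| = √(0.88² + 11²) = 11.04
|G(j0.88)| = 240 / (9.142 × 11.04) = 2.3789
20 log₁₀(2.3789) = 7.53 dB
∠(j0.88 + 9.1) = arctan(0.88/9.1) = 5.52°
∠(j0.88 + 11) = arctan(0.88/11) = 4.57°
∠G(j0.88) = − (5.52° + 4.57°) = -10.10°

|G| = 7.5 dB, ∠G = -10.1°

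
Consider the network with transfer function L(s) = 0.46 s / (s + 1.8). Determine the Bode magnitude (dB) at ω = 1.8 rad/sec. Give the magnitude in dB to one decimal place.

-9.8 dB

|j1.8| = 1.8
|j1.8 + 1.8| = √(1.8² + 1.8²) = 2.546
|L(j1.8)| = 0.46 × 1.8 / 2.546 = 0.32527
20 log₁₀(0.32527) = -9.76 dB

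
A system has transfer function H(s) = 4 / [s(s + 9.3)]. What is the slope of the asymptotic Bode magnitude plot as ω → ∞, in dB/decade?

With 0 zeros and 2 poles, the high-frequency asymptotic slope is 20 × (0 − 2) = -40 dB/decade.

-40 dB/decade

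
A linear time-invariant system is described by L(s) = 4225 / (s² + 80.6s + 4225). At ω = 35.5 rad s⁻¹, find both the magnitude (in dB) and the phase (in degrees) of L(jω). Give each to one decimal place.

|L| = 0.2 dB, ∠L = -44.0°

|(j35.5)² + 80.6(j35.5) + 4225| = |2964.8 + j2861.3| = 4120
|L(j35.5)| = 4225 / 4120 = 1.0254
20 log₁₀(1.0254) = 0.22 dB
∠[(j35.5)² + 80.6(j35.5) + 4225] = ∠[2964.8 + j2861.3] = 43.98°
∠L(j35.5) = −43.98° = -43.98°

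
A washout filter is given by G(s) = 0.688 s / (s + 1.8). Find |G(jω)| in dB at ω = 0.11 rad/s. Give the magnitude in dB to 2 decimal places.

|j0.11| = 0.11
|j0.11 + 1.8| = √(0.11² + 1.8²) = 1.803
|G(j0.11)| = 0.688 × 0.11 / 1.803 = 0.041966
20 log₁₀(0.041966) = -27.542 dB

-27.54 dB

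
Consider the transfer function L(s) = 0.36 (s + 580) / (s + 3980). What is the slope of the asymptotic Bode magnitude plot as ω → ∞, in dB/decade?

0 dB/decade

With 1 zero and 1 pole, the high-frequency asymptotic slope is 20 × (1 − 1) = 0 dB/decade.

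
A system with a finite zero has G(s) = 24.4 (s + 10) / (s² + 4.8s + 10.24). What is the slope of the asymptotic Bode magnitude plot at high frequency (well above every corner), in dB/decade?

-20 dB/decade

With 1 zero and 2 poles, the high-frequency asymptotic slope is 20 × (1 − 2) = -20 dB/decade.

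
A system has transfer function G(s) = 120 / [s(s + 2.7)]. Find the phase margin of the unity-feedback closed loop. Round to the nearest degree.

Gain crossover: |G(jω)| = 1 at ω ≈ 10.8 rad/s.
∠G(j10.8) = −90° − arctan(10.8/2.7) ≈ -165.95°
PM = 180° + (-165.95°) = 14.05°

14°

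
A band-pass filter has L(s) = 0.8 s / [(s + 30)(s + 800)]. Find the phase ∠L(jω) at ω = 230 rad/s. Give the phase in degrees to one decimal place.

∠(j230) = 90.00°
∠(j230 + 30) = arctan(230/30) = 82.57°
∠(j230 + 800) = arctan(230/800) = 16.04°
∠L(j230) = 90.00° − (82.57° + 16.04°) = -8.61°

-8.6°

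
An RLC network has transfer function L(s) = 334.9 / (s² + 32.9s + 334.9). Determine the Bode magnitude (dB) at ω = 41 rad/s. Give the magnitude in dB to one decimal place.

-15.1 dB

|(j41)² + 32.9(j41) + 334.9| = |-1346.1 + j1348.9| = 1906
|L(j41)| = 334.9 / 1906 = 0.17574
20 log₁₀(0.17574) = -15.10 dB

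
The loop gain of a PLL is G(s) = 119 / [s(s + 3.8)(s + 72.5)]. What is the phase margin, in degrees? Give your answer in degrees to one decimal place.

83.2 deg

Gain crossover: |G(jω)| = 1 at ω ≈ 0.429 rad/s.
∠G(j0.429) = −90° − arctan(0.429/3.8) − arctan(0.429/72.5) ≈ -96.78°
PM = 180° + (-96.78°) = 83.22°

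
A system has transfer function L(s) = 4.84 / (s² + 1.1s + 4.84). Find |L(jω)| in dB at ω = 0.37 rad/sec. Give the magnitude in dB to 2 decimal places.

0.22 dB

|(j0.37)² + 1.1(j0.37) + 4.84| = |4.7031 + j0.407| = 4.721
|L(j0.37)| = 4.84 / 4.721 = 1.0253
20 log₁₀(1.0253) = 0.217 dB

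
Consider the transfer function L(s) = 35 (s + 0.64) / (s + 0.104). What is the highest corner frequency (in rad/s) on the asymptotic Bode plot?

Break frequencies occur at each pole and zero magnitude: 0.104 rad/s, 0.64 rad/s.
The highest is 0.64 rad/s.

0.64 rad/s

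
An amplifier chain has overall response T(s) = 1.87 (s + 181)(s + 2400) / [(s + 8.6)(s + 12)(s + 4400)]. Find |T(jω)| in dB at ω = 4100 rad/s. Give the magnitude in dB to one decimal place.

|j4100 + 181| = √(4100² + 181²) = 4104
|j4100 + 2400| = √(4100² + 2400²) = 4751
|j4100 + 8.6| = √(4100² + 8.6²) = 4100
|j4100 + 12| = √(4100² + 12²) = 4100
|j4100 + 4400| = √(4100² + 4400²) = 6014
|T(j4100)| = 1.87 × 4104 × 4751 / (4100 × 4100 × 6014) = 0.00036064
20 log₁₀(0.00036064) = -68.86 dB

-68.9 dB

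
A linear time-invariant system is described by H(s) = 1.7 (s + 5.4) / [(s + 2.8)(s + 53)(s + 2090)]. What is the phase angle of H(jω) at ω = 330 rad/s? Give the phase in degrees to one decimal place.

∠(j330 + 5.4) = arctan(330/5.4) = 89.06°
∠(j330 + 2.8) = arctan(330/2.8) = 89.51°
∠(j330 + 53) = arctan(330/53) = 80.88°
∠(j330 + 2090) = arctan(330/2090) = 8.97°
∠H(j330) = 89.06° − (89.51° + 80.88° + 8.97°) = -90.30°

-90.3°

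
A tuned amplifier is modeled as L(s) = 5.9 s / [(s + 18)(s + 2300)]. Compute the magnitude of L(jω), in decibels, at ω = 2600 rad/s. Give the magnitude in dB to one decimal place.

|j2600| = 2600
|j2600 + 18| = √(2600² + 18²) = 2600
|j2600 + 2300| = √(2600² + 2300²) = 3471
|L(j2600)| = 5.9 × 2600 / (2600 × 3471) = 0.0016996
20 log₁₀(0.0016996) = -55.39 dB

-55.4 dB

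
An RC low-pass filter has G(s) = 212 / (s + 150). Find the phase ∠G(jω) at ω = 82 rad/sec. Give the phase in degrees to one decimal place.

∠(j82 + 150) = arctan(82/150) = 28.66°
∠G(j82) = −28.66° = -28.66°

-28.7°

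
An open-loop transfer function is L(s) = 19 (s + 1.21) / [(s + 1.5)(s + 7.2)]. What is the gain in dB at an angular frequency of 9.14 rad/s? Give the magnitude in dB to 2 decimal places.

4.22 dB

|j9.14 + 1.21| = √(9.14² + 1.21²) = 9.22
|j9.14 + 1.5| = √(9.14² + 1.5²) = 9.262
|j9.14 + 7.2| = √(9.14² + 7.2²) = 11.64
|L(j9.14)| = 19 × 9.22 / (9.262 × 11.64) = 1.6255
20 log₁₀(1.6255) = 4.220 dB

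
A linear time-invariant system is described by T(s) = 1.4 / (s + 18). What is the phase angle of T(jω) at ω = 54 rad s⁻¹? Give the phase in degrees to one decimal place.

∠(j54 + 18) = arctan(54/18) = 71.57°
∠T(j54) = −71.57° = -71.57°

-71.6°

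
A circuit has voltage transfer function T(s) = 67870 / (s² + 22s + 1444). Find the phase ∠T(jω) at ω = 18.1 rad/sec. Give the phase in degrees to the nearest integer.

∠[(j18.1)² + 22(j18.1) + 1444] = ∠[1116.4 + j398.2] = 19.63°
∠T(j18.1) = −19.63° = -19.63°

-20°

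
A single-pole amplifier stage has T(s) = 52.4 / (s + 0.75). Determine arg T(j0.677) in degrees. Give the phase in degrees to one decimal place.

-42.1°

∠(j0.677 + 0.75) = arctan(0.677/0.75) = 42.07°
∠T(j0.677) = −42.07° = -42.07°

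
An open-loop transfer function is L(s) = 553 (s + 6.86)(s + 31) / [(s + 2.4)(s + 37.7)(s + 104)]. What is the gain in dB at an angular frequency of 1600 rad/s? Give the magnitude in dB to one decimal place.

-9.2 dB

|j1600 + 6.86| = √(1600² + 6.86²) = 1600
|j1600 + 31| = √(1600² + 31²) = 1600
|j1600 + 2.4| = √(1600² + 2.4²) = 1600
|j1600 + 37.7| = √(1600² + 37.7²) = 1600
|j1600 + 104| = √(1600² + 104²) = 1603
|L(j1600)| = 553 × 1600 × 1600 / (1600 × 1600 × 1603) = 0.34487
20 log₁₀(0.34487) = -9.25 dB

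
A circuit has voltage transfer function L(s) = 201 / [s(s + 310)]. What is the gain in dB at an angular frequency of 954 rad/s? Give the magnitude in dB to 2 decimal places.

|j954 + 310| = √(954² + 310²) = 1003
|j954| = 954
|L(j954)| = 201 / (1003 × 954) = 0.00021004
20 log₁₀(0.00021004) = -73.554 dB

-73.55 dB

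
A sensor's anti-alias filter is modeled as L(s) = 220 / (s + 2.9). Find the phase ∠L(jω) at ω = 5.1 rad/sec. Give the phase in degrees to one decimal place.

∠(j5.1 + 2.9) = arctan(5.1/2.9) = 60.38°
∠L(j5.1) = −60.38° = -60.38°

-60.4°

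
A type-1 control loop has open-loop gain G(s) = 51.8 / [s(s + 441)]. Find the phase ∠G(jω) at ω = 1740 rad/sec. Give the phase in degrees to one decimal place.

∠(j1740 + 441) = arctan(1740/441) = 75.78°
∠(j1740) = 90.00°
∠G(j1740) = − (75.78° + 90.00°) = -165.78°

-165.8°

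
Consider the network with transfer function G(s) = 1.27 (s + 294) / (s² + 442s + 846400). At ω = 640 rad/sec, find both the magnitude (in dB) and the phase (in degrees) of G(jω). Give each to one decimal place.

|G| = -55.3 dB, ∠G = 32.4°

|j640 + 294| = √(640² + 294²) = 704.3
|(j640)² + 442(j640) + 846400| = |4.368e+05 + j2.8288e+05| = 5.204e+05
|G(j640)| = 1.27 × 704.3 / 5.204e+05 = 0.0017188
20 log₁₀(0.0017188) = -55.30 dB
∠(j640 + 294) = arctan(640/294) = 65.33°
∠[(j640)² + 442(j640) + 846400] = ∠[4.368e+05 + j2.8288e+05] = 32.93°
∠G(j640) = 65.33° − 32.93° = 32.40°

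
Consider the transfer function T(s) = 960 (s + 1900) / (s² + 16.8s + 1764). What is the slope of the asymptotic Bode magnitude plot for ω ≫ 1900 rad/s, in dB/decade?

-20 dB/decade

With 1 zero and 2 poles, the high-frequency asymptotic slope is 20 × (1 − 2) = -20 dB/decade.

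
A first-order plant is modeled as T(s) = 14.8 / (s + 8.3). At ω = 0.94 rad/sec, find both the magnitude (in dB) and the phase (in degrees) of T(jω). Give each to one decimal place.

|j0.94 + 8.3| = √(0.94² + 8.3²) = 8.353
|T(j0.94)| = 14.8 / 8.353 = 1.7718
20 log₁₀(1.7718) = 4.97 dB
∠(j0.94 + 8.3) = arctan(0.94/8.3) = 6.46°
∠T(j0.94) = −6.46° = -6.46°

|T| = 5.0 dB, ∠T = -6.5°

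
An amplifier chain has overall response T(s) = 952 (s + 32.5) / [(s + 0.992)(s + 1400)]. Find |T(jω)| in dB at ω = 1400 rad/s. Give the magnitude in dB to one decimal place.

-6.4 dB

|j1400 + 32.5| = √(1400² + 32.5²) = 1400
|j1400 + 0.992| = √(1400² + 0.992²) = 1400
|j1400 + 1400| = √(1400² + 1400²) = 1980
|T(j1400)| = 952 × 1400 / (1400 × 1980) = 0.48096
20 log₁₀(0.48096) = -6.36 dB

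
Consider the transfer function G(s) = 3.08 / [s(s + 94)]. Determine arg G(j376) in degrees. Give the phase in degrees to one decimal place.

∠(j376 + 94) = arctan(376/94) = 75.96°
∠(j376) = 90.00°
∠G(j376) = − (75.96° + 90.00°) = -165.96°

-166.0 deg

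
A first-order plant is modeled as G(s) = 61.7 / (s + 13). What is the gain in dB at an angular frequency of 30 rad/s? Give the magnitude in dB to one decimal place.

5.5 dB

|j30 + 13| = √(30² + 13²) = 32.7
|G(j30)| = 61.7 / 32.7 = 1.8871
20 log₁₀(1.8871) = 5.52 dB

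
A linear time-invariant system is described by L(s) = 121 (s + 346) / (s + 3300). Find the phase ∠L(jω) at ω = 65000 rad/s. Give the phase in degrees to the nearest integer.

∠(j65000 + 346) = arctan(65000/346) = 89.70°
∠(j65000 + 3300) = arctan(65000/3300) = 87.09°
∠L(j65000) = 89.70° − 87.09° = 2.60°

3°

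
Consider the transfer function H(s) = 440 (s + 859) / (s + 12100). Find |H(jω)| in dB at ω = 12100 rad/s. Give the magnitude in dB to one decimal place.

49.9 dB

|j12100 + 859| = √(12100² + 859²) = 1.213e+04
|j12100 + 12100| = √(12100² + 12100²) = 1.711e+04
|H(j12100)| = 440 × 1.213e+04 / 1.711e+04 = 311.91
20 log₁₀(311.91) = 49.88 dB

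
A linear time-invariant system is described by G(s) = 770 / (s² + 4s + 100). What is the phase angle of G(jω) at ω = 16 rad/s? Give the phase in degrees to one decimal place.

-157.7°

∠[(j16)² + 4(j16) + 100] = ∠[-156 + j64] = 157.69°
∠G(j16) = −157.69° = -157.69°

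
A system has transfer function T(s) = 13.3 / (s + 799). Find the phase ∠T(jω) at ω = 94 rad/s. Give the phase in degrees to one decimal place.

-6.7°

∠(j94 + 799) = arctan(94/799) = 6.71°
∠T(j94) = −6.71° = -6.71°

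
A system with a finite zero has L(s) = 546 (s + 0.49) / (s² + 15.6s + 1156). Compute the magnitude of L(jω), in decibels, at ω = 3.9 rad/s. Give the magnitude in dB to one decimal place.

5.5 dB

|j3.9 + 0.49| = √(3.9² + 0.49²) = 3.931
|(j3.9)² + 15.6(j3.9) + 1156| = |1140.8 + j60.84| = 1142
|L(j3.9)| = 546 × 3.931 / 1142 = 1.8786
20 log₁₀(1.8786) = 5.48 dB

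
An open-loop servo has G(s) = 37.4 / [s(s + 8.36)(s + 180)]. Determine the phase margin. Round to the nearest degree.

90°

Gain crossover: |G(jω)| = 1 at ω ≈ 0.0249 rad/s.
∠G(j0.0249) = −90° − arctan(0.0249/8.36) − arctan(0.0249/180) ≈ -90.18°
PM = 180° + (-90.18°) = 89.82°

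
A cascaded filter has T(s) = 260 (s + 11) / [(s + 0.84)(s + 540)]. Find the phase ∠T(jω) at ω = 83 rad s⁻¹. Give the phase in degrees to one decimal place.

∠(j83 + 11) = arctan(83/11) = 82.45°
∠(j83 + 0.84) = arctan(83/0.84) = 89.42°
∠(j83 + 540) = arctan(83/540) = 8.74°
∠T(j83) = 82.45° − (89.42° + 8.74°) = -15.71°

-15.7°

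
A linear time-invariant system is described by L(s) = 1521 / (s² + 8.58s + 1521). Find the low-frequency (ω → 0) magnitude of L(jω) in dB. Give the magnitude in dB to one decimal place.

0.0 dB

L(0) = 1521 / 1521 = 1
20 log₁₀(1) = 0.00 dB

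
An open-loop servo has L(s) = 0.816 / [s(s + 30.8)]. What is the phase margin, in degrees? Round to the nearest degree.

Gain crossover: |L(jω)| = 1 at ω ≈ 0.0265 rad s⁻¹.
∠L(j0.0265) = −90° − arctan(0.0265/30.8) ≈ -90.05°
PM = 180° + (-90.05°) = 89.95°

90 deg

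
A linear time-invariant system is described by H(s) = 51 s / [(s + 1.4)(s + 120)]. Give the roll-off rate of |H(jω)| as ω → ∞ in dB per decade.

With 1 zero and 2 poles, the high-frequency asymptotic slope is 20 × (1 − 2) = -20 dB/decade.

-20 dB/decade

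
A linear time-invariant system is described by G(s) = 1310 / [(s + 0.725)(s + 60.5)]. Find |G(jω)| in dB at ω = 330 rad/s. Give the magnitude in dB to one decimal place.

|j330 + 0.725| = √(330² + 0.725²) = 330
|j330 + 60.5| = √(330² + 60.5²) = 335.5
|G(j330)| = 1310 / (330 × 335.5) = 0.011832
20 log₁₀(0.011832) = -38.54 dB

-38.5 dB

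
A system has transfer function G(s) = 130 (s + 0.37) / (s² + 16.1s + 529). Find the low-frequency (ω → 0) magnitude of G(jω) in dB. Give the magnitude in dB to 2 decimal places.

-20.83 dB

G(0) = 130 × 0.37 / 529 = 0.090926
20 log₁₀(0.090926) = -20.826 dB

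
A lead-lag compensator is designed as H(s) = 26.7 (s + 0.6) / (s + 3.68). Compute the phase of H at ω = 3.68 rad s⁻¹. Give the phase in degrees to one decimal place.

35.7 deg

∠(j3.68 + 0.6) = arctan(3.68/0.6) = 80.74°
∠(j3.68 + 3.68) = arctan(3.68/3.68) = 45.00°
∠H(j3.68) = 80.74° − 45.00° = 35.74°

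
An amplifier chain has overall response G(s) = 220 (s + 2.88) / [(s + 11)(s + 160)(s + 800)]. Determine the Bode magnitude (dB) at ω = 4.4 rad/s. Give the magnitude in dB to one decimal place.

-62.4 dB

|j4.4 + 2.88| = √(4.4² + 2.88²) = 5.259
|j4.4 + 11| = √(4.4² + 11²) = 11.85
|j4.4 + 160| = √(4.4² + 160²) = 160.1
|j4.4 + 800| = √(4.4² + 800²) = 800
|G(j4.4)| = 220 × 5.259 / (11.85 × 160.1 × 800) = 0.00076261
20 log₁₀(0.00076261) = -62.35 dB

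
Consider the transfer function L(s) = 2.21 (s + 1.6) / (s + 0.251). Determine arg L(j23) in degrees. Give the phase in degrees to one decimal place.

-3.4°

∠(j23 + 1.6) = arctan(23/1.6) = 86.02°
∠(j23 + 0.251) = arctan(23/0.251) = 89.37°
∠L(j23) = 86.02° − 89.37° = -3.35°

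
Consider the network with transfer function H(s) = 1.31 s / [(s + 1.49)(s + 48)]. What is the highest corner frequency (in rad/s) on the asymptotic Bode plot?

Break frequencies occur at each pole and zero magnitude: 1.49 rad/s, 48 rad/s.
The highest is 48 rad/s.

48 rad/s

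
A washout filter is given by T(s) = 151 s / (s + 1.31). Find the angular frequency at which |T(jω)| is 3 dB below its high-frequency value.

1.31 rad/sec

For a single-pole high-pass, the −3 dB point is at the pole: ω = 1.31 rad/sec.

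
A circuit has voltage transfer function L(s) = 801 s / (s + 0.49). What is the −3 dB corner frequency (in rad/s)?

0.49 rad/s

For a single-pole high-pass, the −3 dB point is at the pole: ω = 0.49 rad/s.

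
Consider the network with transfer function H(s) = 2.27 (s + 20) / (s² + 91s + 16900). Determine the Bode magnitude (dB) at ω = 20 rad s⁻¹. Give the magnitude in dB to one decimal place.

-48.3 dB

|j20 + 20| = √(20² + 20²) = 28.28
|(j20)² + 91(j20) + 16900| = |16500 + j1820| = 1.66e+04
|H(j20)| = 2.27 × 28.28 / 1.66e+04 = 0.0038678
20 log₁₀(0.0038678) = -48.25 dB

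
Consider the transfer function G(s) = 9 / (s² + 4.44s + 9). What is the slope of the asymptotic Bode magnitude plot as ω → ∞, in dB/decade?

With 0 zeros and 2 poles, the high-frequency asymptotic slope is 20 × (0 − 2) = -40 dB/decade.

-40 dB/decade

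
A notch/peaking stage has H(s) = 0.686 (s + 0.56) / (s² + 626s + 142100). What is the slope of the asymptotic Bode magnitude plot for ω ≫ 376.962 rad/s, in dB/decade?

-20 dB/decade

With 1 zero and 2 poles, the high-frequency asymptotic slope is 20 × (1 − 2) = -20 dB/decade.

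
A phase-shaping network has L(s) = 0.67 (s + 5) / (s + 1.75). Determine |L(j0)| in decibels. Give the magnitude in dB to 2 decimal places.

5.64 dB

L(0) = 0.67 × 5 / 1.75 = 1.9143
20 log₁₀(1.9143) = 5.640 dB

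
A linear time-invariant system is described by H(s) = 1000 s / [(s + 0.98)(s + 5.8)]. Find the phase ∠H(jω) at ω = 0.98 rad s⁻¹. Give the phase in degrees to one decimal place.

∠(j0.98) = 90.00°
∠(j0.98 + 0.98) = arctan(0.98/0.98) = 45.00°
∠(j0.98 + 5.8) = arctan(0.98/5.8) = 9.59°
∠H(j0.98) = 90.00° − (45.00° + 9.59°) = 35.41°

35.4°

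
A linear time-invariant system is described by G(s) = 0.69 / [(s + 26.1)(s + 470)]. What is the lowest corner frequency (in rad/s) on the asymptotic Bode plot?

26.1 rad/s

Break frequencies occur at each pole and zero magnitude: 26.1 rad/s, 470 rad/s.
The lowest is 26.1 rad/s.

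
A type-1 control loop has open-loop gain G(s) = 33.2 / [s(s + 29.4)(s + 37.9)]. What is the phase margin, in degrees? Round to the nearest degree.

Gain crossover: |G(jω)| = 1 at ω ≈ 0.0298 rad/s.
∠G(j0.0298) = −90° − arctan(0.0298/29.4) − arctan(0.0298/37.9) ≈ -90.10°
PM = 180° + (-90.10°) = 89.90°

90 deg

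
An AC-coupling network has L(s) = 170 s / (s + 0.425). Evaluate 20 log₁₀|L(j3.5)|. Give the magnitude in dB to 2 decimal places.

44.55 dB

|j3.5| = 3.5
|j3.5 + 0.425| = √(3.5² + 0.425²) = 3.526
|L(j3.5)| = 170 × 3.5 / 3.526 = 168.76
20 log₁₀(168.76) = 44.545 dB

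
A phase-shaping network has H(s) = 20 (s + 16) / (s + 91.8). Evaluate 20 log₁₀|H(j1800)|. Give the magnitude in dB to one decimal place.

26.0 dB

|j1800 + 16| = √(1800² + 16²) = 1800
|j1800 + 91.8| = √(1800² + 91.8²) = 1802
|H(j1800)| = 20 × 1800 / 1802 = 19.975
20 log₁₀(19.975) = 26.01 dB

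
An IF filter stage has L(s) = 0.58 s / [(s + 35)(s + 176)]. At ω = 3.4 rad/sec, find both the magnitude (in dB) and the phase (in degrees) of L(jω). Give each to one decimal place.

|j3.4| = 3.4
|j3.4 + 35| = √(3.4² + 35²) = 35.16
|j3.4 + 176| = √(3.4² + 176²) = 176
|L(j3.4)| = 0.58 × 3.4 / (35.16 × 176) = 0.00031857
20 log₁₀(0.00031857) = -69.94 dB
∠(j3.4) = 90.00°
∠(j3.4 + 35) = arctan(3.4/35) = 5.55°
∠(j3.4 + 176) = arctan(3.4/176) = 1.11°
∠L(j3.4) = 90.00° − (5.55° + 1.11°) = 83.34°

|L| = -69.9 dB, ∠L = 83.3°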